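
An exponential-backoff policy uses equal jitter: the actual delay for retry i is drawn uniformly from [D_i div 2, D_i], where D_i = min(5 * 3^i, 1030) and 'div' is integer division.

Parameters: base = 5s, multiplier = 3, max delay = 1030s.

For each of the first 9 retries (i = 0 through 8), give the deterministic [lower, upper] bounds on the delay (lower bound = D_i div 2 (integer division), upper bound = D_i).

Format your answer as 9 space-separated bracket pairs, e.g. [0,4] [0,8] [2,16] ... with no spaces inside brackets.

Computing bounds per retry:
  i=0: D_i=min(5*3^0,1030)=5, bounds=[2,5]
  i=1: D_i=min(5*3^1,1030)=15, bounds=[7,15]
  i=2: D_i=min(5*3^2,1030)=45, bounds=[22,45]
  i=3: D_i=min(5*3^3,1030)=135, bounds=[67,135]
  i=4: D_i=min(5*3^4,1030)=405, bounds=[202,405]
  i=5: D_i=min(5*3^5,1030)=1030, bounds=[515,1030]
  i=6: D_i=min(5*3^6,1030)=1030, bounds=[515,1030]
  i=7: D_i=min(5*3^7,1030)=1030, bounds=[515,1030]
  i=8: D_i=min(5*3^8,1030)=1030, bounds=[515,1030]

Answer: [2,5] [7,15] [22,45] [67,135] [202,405] [515,1030] [515,1030] [515,1030] [515,1030]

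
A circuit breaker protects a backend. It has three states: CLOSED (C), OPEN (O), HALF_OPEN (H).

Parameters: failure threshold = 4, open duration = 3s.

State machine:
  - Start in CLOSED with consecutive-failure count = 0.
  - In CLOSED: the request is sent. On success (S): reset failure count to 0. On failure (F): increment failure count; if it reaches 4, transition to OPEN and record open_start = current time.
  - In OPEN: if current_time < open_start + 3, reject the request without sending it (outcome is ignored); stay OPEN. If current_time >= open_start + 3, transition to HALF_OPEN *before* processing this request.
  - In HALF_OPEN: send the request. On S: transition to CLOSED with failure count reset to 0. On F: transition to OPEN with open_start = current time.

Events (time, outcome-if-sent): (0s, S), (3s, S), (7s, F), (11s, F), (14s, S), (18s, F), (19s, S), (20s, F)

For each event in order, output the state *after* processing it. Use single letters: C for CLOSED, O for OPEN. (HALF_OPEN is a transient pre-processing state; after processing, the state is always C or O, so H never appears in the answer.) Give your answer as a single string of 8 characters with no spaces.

Answer: CCCCCCCC

Derivation:
State after each event:
  event#1 t=0s outcome=S: state=CLOSED
  event#2 t=3s outcome=S: state=CLOSED
  event#3 t=7s outcome=F: state=CLOSED
  event#4 t=11s outcome=F: state=CLOSED
  event#5 t=14s outcome=S: state=CLOSED
  event#6 t=18s outcome=F: state=CLOSED
  event#7 t=19s outcome=S: state=CLOSED
  event#8 t=20s outcome=F: state=CLOSED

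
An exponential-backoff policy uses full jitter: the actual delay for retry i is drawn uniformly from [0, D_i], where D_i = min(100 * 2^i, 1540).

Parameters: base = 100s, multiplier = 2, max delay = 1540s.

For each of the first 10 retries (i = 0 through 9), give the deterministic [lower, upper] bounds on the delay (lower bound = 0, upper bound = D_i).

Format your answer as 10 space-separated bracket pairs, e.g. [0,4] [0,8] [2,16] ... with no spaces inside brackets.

Computing bounds per retry:
  i=0: D_i=min(100*2^0,1540)=100, bounds=[0,100]
  i=1: D_i=min(100*2^1,1540)=200, bounds=[0,200]
  i=2: D_i=min(100*2^2,1540)=400, bounds=[0,400]
  i=3: D_i=min(100*2^3,1540)=800, bounds=[0,800]
  i=4: D_i=min(100*2^4,1540)=1540, bounds=[0,1540]
  i=5: D_i=min(100*2^5,1540)=1540, bounds=[0,1540]
  i=6: D_i=min(100*2^6,1540)=1540, bounds=[0,1540]
  i=7: D_i=min(100*2^7,1540)=1540, bounds=[0,1540]
  i=8: D_i=min(100*2^8,1540)=1540, bounds=[0,1540]
  i=9: D_i=min(100*2^9,1540)=1540, bounds=[0,1540]

Answer: [0,100] [0,200] [0,400] [0,800] [0,1540] [0,1540] [0,1540] [0,1540] [0,1540] [0,1540]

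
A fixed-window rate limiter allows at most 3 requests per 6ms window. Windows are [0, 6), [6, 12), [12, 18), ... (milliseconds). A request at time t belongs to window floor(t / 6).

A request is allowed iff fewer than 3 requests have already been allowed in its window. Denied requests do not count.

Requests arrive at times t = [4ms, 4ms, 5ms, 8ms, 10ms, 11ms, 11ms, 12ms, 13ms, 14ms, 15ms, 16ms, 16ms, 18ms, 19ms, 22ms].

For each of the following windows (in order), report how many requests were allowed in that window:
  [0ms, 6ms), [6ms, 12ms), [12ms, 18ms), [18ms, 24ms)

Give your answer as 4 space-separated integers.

Answer: 3 3 3 3

Derivation:
Processing requests:
  req#1 t=4ms (window 0): ALLOW
  req#2 t=4ms (window 0): ALLOW
  req#3 t=5ms (window 0): ALLOW
  req#4 t=8ms (window 1): ALLOW
  req#5 t=10ms (window 1): ALLOW
  req#6 t=11ms (window 1): ALLOW
  req#7 t=11ms (window 1): DENY
  req#8 t=12ms (window 2): ALLOW
  req#9 t=13ms (window 2): ALLOW
  req#10 t=14ms (window 2): ALLOW
  req#11 t=15ms (window 2): DENY
  req#12 t=16ms (window 2): DENY
  req#13 t=16ms (window 2): DENY
  req#14 t=18ms (window 3): ALLOW
  req#15 t=19ms (window 3): ALLOW
  req#16 t=22ms (window 3): ALLOW

Allowed counts by window: 3 3 3 3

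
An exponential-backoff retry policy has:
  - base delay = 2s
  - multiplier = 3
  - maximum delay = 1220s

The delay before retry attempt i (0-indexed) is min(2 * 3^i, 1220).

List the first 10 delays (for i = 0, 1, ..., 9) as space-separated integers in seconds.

Computing each delay:
  i=0: min(2*3^0, 1220) = 2
  i=1: min(2*3^1, 1220) = 6
  i=2: min(2*3^2, 1220) = 18
  i=3: min(2*3^3, 1220) = 54
  i=4: min(2*3^4, 1220) = 162
  i=5: min(2*3^5, 1220) = 486
  i=6: min(2*3^6, 1220) = 1220
  i=7: min(2*3^7, 1220) = 1220
  i=8: min(2*3^8, 1220) = 1220
  i=9: min(2*3^9, 1220) = 1220

Answer: 2 6 18 54 162 486 1220 1220 1220 1220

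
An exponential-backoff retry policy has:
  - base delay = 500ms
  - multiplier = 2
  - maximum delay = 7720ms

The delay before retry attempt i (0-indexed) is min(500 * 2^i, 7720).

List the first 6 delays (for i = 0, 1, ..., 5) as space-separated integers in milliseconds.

Computing each delay:
  i=0: min(500*2^0, 7720) = 500
  i=1: min(500*2^1, 7720) = 1000
  i=2: min(500*2^2, 7720) = 2000
  i=3: min(500*2^3, 7720) = 4000
  i=4: min(500*2^4, 7720) = 7720
  i=5: min(500*2^5, 7720) = 7720

Answer: 500 1000 2000 4000 7720 7720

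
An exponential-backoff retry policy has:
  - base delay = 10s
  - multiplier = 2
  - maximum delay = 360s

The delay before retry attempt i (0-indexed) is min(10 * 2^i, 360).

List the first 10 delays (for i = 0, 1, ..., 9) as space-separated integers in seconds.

Computing each delay:
  i=0: min(10*2^0, 360) = 10
  i=1: min(10*2^1, 360) = 20
  i=2: min(10*2^2, 360) = 40
  i=3: min(10*2^3, 360) = 80
  i=4: min(10*2^4, 360) = 160
  i=5: min(10*2^5, 360) = 320
  i=6: min(10*2^6, 360) = 360
  i=7: min(10*2^7, 360) = 360
  i=8: min(10*2^8, 360) = 360
  i=9: min(10*2^9, 360) = 360

Answer: 10 20 40 80 160 320 360 360 360 360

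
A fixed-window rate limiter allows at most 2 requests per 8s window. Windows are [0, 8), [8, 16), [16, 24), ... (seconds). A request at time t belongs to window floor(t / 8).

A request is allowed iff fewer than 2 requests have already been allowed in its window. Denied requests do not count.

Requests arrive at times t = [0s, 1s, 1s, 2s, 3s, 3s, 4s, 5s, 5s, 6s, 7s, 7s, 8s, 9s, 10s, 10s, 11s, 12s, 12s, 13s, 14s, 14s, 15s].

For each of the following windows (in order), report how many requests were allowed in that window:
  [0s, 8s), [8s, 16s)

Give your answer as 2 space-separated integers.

Processing requests:
  req#1 t=0s (window 0): ALLOW
  req#2 t=1s (window 0): ALLOW
  req#3 t=1s (window 0): DENY
  req#4 t=2s (window 0): DENY
  req#5 t=3s (window 0): DENY
  req#6 t=3s (window 0): DENY
  req#7 t=4s (window 0): DENY
  req#8 t=5s (window 0): DENY
  req#9 t=5s (window 0): DENY
  req#10 t=6s (window 0): DENY
  req#11 t=7s (window 0): DENY
  req#12 t=7s (window 0): DENY
  req#13 t=8s (window 1): ALLOW
  req#14 t=9s (window 1): ALLOW
  req#15 t=10s (window 1): DENY
  req#16 t=10s (window 1): DENY
  req#17 t=11s (window 1): DENY
  req#18 t=12s (window 1): DENY
  req#19 t=12s (window 1): DENY
  req#20 t=13s (window 1): DENY
  req#21 t=14s (window 1): DENY
  req#22 t=14s (window 1): DENY
  req#23 t=15s (window 1): DENY

Allowed counts by window: 2 2

Answer: 2 2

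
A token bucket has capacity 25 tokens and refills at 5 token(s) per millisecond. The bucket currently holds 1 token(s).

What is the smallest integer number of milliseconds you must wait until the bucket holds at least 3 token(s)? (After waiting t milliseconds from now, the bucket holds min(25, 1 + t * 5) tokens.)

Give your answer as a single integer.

Need 1 + t * 5 >= 3, so t >= 2/5.
Smallest integer t = ceil(2/5) = 1.

Answer: 1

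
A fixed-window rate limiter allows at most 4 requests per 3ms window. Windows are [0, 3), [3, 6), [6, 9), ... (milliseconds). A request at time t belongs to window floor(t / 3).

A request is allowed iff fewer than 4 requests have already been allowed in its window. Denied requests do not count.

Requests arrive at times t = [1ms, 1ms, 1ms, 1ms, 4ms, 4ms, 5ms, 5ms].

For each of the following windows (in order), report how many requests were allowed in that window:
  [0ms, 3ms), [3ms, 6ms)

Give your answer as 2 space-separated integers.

Processing requests:
  req#1 t=1ms (window 0): ALLOW
  req#2 t=1ms (window 0): ALLOW
  req#3 t=1ms (window 0): ALLOW
  req#4 t=1ms (window 0): ALLOW
  req#5 t=4ms (window 1): ALLOW
  req#6 t=4ms (window 1): ALLOW
  req#7 t=5ms (window 1): ALLOW
  req#8 t=5ms (window 1): ALLOW

Allowed counts by window: 4 4

Answer: 4 4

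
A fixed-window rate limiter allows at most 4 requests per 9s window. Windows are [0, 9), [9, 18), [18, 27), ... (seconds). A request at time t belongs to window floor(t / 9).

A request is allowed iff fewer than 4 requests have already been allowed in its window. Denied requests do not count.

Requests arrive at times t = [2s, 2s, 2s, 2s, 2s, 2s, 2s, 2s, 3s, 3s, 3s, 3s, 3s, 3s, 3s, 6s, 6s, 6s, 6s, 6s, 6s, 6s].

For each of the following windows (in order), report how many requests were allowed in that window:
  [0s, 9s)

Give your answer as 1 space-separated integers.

Processing requests:
  req#1 t=2s (window 0): ALLOW
  req#2 t=2s (window 0): ALLOW
  req#3 t=2s (window 0): ALLOW
  req#4 t=2s (window 0): ALLOW
  req#5 t=2s (window 0): DENY
  req#6 t=2s (window 0): DENY
  req#7 t=2s (window 0): DENY
  req#8 t=2s (window 0): DENY
  req#9 t=3s (window 0): DENY
  req#10 t=3s (window 0): DENY
  req#11 t=3s (window 0): DENY
  req#12 t=3s (window 0): DENY
  req#13 t=3s (window 0): DENY
  req#14 t=3s (window 0): DENY
  req#15 t=3s (window 0): DENY
  req#16 t=6s (window 0): DENY
  req#17 t=6s (window 0): DENY
  req#18 t=6s (window 0): DENY
  req#19 t=6s (window 0): DENY
  req#20 t=6s (window 0): DENY
  req#21 t=6s (window 0): DENY
  req#22 t=6s (window 0): DENY

Allowed counts by window: 4

Answer: 4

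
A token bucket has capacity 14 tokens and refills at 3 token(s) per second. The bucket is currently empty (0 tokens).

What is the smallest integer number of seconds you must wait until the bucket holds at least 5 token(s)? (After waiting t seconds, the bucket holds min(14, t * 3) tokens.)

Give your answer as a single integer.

Answer: 2

Derivation:
Need t * 3 >= 5, so t >= 5/3.
Smallest integer t = ceil(5/3) = 2.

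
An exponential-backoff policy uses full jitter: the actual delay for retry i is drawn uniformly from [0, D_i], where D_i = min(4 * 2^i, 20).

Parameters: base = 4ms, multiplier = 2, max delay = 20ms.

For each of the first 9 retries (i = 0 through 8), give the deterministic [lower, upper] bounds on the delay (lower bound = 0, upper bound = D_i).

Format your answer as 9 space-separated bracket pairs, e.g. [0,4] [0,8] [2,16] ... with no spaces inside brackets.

Computing bounds per retry:
  i=0: D_i=min(4*2^0,20)=4, bounds=[0,4]
  i=1: D_i=min(4*2^1,20)=8, bounds=[0,8]
  i=2: D_i=min(4*2^2,20)=16, bounds=[0,16]
  i=3: D_i=min(4*2^3,20)=20, bounds=[0,20]
  i=4: D_i=min(4*2^4,20)=20, bounds=[0,20]
  i=5: D_i=min(4*2^5,20)=20, bounds=[0,20]
  i=6: D_i=min(4*2^6,20)=20, bounds=[0,20]
  i=7: D_i=min(4*2^7,20)=20, bounds=[0,20]
  i=8: D_i=min(4*2^8,20)=20, bounds=[0,20]

Answer: [0,4] [0,8] [0,16] [0,20] [0,20] [0,20] [0,20] [0,20] [0,20]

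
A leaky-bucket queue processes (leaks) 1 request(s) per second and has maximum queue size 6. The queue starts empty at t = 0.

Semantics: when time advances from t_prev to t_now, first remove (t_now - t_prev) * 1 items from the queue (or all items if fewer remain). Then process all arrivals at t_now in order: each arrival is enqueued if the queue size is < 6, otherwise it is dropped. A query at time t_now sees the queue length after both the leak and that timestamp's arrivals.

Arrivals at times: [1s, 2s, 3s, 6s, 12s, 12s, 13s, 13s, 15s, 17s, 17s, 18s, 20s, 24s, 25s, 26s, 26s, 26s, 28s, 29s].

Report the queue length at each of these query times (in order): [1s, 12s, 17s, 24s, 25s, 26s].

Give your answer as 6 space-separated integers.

Answer: 1 2 2 1 1 3

Derivation:
Queue lengths at query times:
  query t=1s: backlog = 1
  query t=12s: backlog = 2
  query t=17s: backlog = 2
  query t=24s: backlog = 1
  query t=25s: backlog = 1
  query t=26s: backlog = 3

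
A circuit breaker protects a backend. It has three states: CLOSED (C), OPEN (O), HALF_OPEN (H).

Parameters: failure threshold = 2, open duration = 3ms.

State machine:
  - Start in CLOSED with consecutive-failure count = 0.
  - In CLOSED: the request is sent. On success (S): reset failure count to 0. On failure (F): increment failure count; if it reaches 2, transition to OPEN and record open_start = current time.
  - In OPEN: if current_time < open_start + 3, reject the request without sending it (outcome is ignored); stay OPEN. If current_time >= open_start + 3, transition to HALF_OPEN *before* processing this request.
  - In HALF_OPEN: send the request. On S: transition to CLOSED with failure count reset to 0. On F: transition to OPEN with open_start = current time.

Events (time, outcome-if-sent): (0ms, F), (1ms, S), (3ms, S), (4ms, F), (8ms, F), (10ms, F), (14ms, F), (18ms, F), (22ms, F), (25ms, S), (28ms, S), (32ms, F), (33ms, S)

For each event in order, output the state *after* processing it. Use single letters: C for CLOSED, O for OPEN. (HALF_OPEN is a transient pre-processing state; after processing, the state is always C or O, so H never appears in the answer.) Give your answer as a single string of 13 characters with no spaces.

State after each event:
  event#1 t=0ms outcome=F: state=CLOSED
  event#2 t=1ms outcome=S: state=CLOSED
  event#3 t=3ms outcome=S: state=CLOSED
  event#4 t=4ms outcome=F: state=CLOSED
  event#5 t=8ms outcome=F: state=OPEN
  event#6 t=10ms outcome=F: state=OPEN
  event#7 t=14ms outcome=F: state=OPEN
  event#8 t=18ms outcome=F: state=OPEN
  event#9 t=22ms outcome=F: state=OPEN
  event#10 t=25ms outcome=S: state=CLOSED
  event#11 t=28ms outcome=S: state=CLOSED
  event#12 t=32ms outcome=F: state=CLOSED
  event#13 t=33ms outcome=S: state=CLOSED

Answer: CCCCOOOOOCCCC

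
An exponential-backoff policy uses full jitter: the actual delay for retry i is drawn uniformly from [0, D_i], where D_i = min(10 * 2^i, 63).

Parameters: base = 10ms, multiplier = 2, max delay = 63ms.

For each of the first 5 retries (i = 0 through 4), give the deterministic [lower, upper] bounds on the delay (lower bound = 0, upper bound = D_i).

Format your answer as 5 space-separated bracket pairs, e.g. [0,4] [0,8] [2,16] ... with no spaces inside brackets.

Computing bounds per retry:
  i=0: D_i=min(10*2^0,63)=10, bounds=[0,10]
  i=1: D_i=min(10*2^1,63)=20, bounds=[0,20]
  i=2: D_i=min(10*2^2,63)=40, bounds=[0,40]
  i=3: D_i=min(10*2^3,63)=63, bounds=[0,63]
  i=4: D_i=min(10*2^4,63)=63, bounds=[0,63]

Answer: [0,10] [0,20] [0,40] [0,63] [0,63]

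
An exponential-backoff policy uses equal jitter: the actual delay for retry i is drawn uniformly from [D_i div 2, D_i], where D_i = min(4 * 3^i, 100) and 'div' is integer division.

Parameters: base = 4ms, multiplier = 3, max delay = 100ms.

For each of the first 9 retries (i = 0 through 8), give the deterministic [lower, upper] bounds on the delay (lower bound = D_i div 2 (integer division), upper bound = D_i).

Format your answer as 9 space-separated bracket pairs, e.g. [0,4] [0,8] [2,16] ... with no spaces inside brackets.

Computing bounds per retry:
  i=0: D_i=min(4*3^0,100)=4, bounds=[2,4]
  i=1: D_i=min(4*3^1,100)=12, bounds=[6,12]
  i=2: D_i=min(4*3^2,100)=36, bounds=[18,36]
  i=3: D_i=min(4*3^3,100)=100, bounds=[50,100]
  i=4: D_i=min(4*3^4,100)=100, bounds=[50,100]
  i=5: D_i=min(4*3^5,100)=100, bounds=[50,100]
  i=6: D_i=min(4*3^6,100)=100, bounds=[50,100]
  i=7: D_i=min(4*3^7,100)=100, bounds=[50,100]
  i=8: D_i=min(4*3^8,100)=100, bounds=[50,100]

Answer: [2,4] [6,12] [18,36] [50,100] [50,100] [50,100] [50,100] [50,100] [50,100]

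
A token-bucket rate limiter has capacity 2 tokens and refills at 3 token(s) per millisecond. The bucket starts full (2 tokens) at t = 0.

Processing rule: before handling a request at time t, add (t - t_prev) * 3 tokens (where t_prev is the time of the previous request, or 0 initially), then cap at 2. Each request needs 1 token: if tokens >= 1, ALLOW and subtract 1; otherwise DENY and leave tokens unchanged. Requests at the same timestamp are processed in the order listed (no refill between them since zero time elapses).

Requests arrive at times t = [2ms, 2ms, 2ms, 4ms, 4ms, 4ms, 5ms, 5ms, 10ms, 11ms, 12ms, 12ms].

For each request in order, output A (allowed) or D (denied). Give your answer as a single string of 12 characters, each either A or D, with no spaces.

Simulating step by step:
  req#1 t=2ms: ALLOW
  req#2 t=2ms: ALLOW
  req#3 t=2ms: DENY
  req#4 t=4ms: ALLOW
  req#5 t=4ms: ALLOW
  req#6 t=4ms: DENY
  req#7 t=5ms: ALLOW
  req#8 t=5ms: ALLOW
  req#9 t=10ms: ALLOW
  req#10 t=11ms: ALLOW
  req#11 t=12ms: ALLOW
  req#12 t=12ms: ALLOW

Answer: AADAADAAAAAA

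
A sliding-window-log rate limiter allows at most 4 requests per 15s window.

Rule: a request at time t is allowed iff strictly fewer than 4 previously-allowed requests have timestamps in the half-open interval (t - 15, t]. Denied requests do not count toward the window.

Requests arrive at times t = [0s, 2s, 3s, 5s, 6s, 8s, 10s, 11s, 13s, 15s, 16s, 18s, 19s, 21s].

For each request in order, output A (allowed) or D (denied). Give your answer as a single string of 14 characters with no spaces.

Tracking allowed requests in the window:
  req#1 t=0s: ALLOW
  req#2 t=2s: ALLOW
  req#3 t=3s: ALLOW
  req#4 t=5s: ALLOW
  req#5 t=6s: DENY
  req#6 t=8s: DENY
  req#7 t=10s: DENY
  req#8 t=11s: DENY
  req#9 t=13s: DENY
  req#10 t=15s: ALLOW
  req#11 t=16s: DENY
  req#12 t=18s: ALLOW
  req#13 t=19s: ALLOW
  req#14 t=21s: ALLOW

Answer: AAAADDDDDADAAA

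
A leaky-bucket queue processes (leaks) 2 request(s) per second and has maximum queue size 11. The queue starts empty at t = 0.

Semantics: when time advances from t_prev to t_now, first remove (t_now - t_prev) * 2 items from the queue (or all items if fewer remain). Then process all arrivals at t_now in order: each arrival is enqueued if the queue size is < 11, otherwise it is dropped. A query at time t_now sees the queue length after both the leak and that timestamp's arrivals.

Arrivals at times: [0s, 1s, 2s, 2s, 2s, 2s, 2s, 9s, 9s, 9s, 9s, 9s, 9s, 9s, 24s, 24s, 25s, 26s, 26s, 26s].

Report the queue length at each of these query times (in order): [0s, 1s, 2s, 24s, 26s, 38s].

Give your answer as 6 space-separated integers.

Queue lengths at query times:
  query t=0s: backlog = 1
  query t=1s: backlog = 1
  query t=2s: backlog = 5
  query t=24s: backlog = 2
  query t=26s: backlog = 3
  query t=38s: backlog = 0

Answer: 1 1 5 2 3 0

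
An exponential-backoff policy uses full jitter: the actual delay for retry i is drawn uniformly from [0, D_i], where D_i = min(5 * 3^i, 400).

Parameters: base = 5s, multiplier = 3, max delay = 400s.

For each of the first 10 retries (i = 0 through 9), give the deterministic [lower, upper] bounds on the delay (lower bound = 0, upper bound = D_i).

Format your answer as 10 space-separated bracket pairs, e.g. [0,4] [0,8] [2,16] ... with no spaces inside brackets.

Answer: [0,5] [0,15] [0,45] [0,135] [0,400] [0,400] [0,400] [0,400] [0,400] [0,400]

Derivation:
Computing bounds per retry:
  i=0: D_i=min(5*3^0,400)=5, bounds=[0,5]
  i=1: D_i=min(5*3^1,400)=15, bounds=[0,15]
  i=2: D_i=min(5*3^2,400)=45, bounds=[0,45]
  i=3: D_i=min(5*3^3,400)=135, bounds=[0,135]
  i=4: D_i=min(5*3^4,400)=400, bounds=[0,400]
  i=5: D_i=min(5*3^5,400)=400, bounds=[0,400]
  i=6: D_i=min(5*3^6,400)=400, bounds=[0,400]
  i=7: D_i=min(5*3^7,400)=400, bounds=[0,400]
  i=8: D_i=min(5*3^8,400)=400, bounds=[0,400]
  i=9: D_i=min(5*3^9,400)=400, bounds=[0,400]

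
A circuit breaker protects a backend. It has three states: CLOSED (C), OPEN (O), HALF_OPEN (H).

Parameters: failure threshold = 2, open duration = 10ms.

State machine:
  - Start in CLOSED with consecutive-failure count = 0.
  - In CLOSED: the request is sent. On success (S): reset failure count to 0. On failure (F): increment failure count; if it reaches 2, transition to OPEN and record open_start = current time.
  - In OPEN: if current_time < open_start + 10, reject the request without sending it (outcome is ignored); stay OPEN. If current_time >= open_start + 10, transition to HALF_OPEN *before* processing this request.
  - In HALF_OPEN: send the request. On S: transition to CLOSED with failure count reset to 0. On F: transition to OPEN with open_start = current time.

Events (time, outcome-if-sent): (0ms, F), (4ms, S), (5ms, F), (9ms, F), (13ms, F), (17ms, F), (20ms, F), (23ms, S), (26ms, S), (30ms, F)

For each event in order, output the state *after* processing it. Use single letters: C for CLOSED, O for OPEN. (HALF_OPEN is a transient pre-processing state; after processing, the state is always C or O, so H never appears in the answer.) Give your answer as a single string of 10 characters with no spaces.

State after each event:
  event#1 t=0ms outcome=F: state=CLOSED
  event#2 t=4ms outcome=S: state=CLOSED
  event#3 t=5ms outcome=F: state=CLOSED
  event#4 t=9ms outcome=F: state=OPEN
  event#5 t=13ms outcome=F: state=OPEN
  event#6 t=17ms outcome=F: state=OPEN
  event#7 t=20ms outcome=F: state=OPEN
  event#8 t=23ms outcome=S: state=OPEN
  event#9 t=26ms outcome=S: state=OPEN
  event#10 t=30ms outcome=F: state=OPEN

Answer: CCCOOOOOOO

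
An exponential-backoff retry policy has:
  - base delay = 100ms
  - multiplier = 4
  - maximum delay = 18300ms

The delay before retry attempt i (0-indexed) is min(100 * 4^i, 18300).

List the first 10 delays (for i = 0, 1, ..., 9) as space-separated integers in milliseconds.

Answer: 100 400 1600 6400 18300 18300 18300 18300 18300 18300

Derivation:
Computing each delay:
  i=0: min(100*4^0, 18300) = 100
  i=1: min(100*4^1, 18300) = 400
  i=2: min(100*4^2, 18300) = 1600
  i=3: min(100*4^3, 18300) = 6400
  i=4: min(100*4^4, 18300) = 18300
  i=5: min(100*4^5, 18300) = 18300
  i=6: min(100*4^6, 18300) = 18300
  i=7: min(100*4^7, 18300) = 18300
  i=8: min(100*4^8, 18300) = 18300
  i=9: min(100*4^9, 18300) = 18300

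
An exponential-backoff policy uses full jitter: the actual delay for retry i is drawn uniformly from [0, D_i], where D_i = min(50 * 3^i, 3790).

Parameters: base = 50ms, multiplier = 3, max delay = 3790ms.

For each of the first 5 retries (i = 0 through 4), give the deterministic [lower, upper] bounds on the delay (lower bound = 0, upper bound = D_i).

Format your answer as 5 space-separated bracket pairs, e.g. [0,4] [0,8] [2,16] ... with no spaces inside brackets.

Computing bounds per retry:
  i=0: D_i=min(50*3^0,3790)=50, bounds=[0,50]
  i=1: D_i=min(50*3^1,3790)=150, bounds=[0,150]
  i=2: D_i=min(50*3^2,3790)=450, bounds=[0,450]
  i=3: D_i=min(50*3^3,3790)=1350, bounds=[0,1350]
  i=4: D_i=min(50*3^4,3790)=3790, bounds=[0,3790]

Answer: [0,50] [0,150] [0,450] [0,1350] [0,3790]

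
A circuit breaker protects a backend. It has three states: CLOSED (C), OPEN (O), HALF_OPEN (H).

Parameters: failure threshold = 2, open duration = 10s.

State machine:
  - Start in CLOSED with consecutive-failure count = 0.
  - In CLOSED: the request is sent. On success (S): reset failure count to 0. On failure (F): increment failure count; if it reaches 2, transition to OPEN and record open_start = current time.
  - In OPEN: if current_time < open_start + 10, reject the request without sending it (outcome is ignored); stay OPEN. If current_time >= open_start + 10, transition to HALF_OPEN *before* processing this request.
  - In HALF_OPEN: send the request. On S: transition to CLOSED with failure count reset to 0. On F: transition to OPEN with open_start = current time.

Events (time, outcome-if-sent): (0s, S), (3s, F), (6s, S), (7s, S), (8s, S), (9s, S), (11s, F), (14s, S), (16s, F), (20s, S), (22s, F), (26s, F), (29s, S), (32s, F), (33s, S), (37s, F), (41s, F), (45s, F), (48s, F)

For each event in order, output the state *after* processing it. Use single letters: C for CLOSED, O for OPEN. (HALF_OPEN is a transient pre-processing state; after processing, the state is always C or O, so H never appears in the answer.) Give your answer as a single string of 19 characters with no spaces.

State after each event:
  event#1 t=0s outcome=S: state=CLOSED
  event#2 t=3s outcome=F: state=CLOSED
  event#3 t=6s outcome=S: state=CLOSED
  event#4 t=7s outcome=S: state=CLOSED
  event#5 t=8s outcome=S: state=CLOSED
  event#6 t=9s outcome=S: state=CLOSED
  event#7 t=11s outcome=F: state=CLOSED
  event#8 t=14s outcome=S: state=CLOSED
  event#9 t=16s outcome=F: state=CLOSED
  event#10 t=20s outcome=S: state=CLOSED
  event#11 t=22s outcome=F: state=CLOSED
  event#12 t=26s outcome=F: state=OPEN
  event#13 t=29s outcome=S: state=OPEN
  event#14 t=32s outcome=F: state=OPEN
  event#15 t=33s outcome=S: state=OPEN
  event#16 t=37s outcome=F: state=OPEN
  event#17 t=41s outcome=F: state=OPEN
  event#18 t=45s outcome=F: state=OPEN
  event#19 t=48s outcome=F: state=OPEN

Answer: CCCCCCCCCCCOOOOOOOO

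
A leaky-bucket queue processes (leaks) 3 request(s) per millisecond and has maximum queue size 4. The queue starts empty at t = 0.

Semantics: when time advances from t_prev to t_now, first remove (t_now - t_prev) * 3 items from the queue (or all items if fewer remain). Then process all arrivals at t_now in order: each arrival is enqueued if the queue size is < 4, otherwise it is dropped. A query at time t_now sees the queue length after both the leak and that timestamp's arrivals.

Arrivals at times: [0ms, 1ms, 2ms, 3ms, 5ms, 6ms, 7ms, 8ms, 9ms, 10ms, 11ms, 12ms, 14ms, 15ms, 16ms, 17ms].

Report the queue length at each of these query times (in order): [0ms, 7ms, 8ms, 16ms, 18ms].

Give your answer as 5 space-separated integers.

Queue lengths at query times:
  query t=0ms: backlog = 1
  query t=7ms: backlog = 1
  query t=8ms: backlog = 1
  query t=16ms: backlog = 1
  query t=18ms: backlog = 0

Answer: 1 1 1 1 0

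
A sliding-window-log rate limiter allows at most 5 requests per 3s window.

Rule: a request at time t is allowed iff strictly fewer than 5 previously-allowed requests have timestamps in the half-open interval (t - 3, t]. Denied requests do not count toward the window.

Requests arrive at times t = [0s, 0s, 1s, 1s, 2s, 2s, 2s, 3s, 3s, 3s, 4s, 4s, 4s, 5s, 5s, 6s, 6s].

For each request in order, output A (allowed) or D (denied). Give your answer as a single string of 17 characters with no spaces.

Tracking allowed requests in the window:
  req#1 t=0s: ALLOW
  req#2 t=0s: ALLOW
  req#3 t=1s: ALLOW
  req#4 t=1s: ALLOW
  req#5 t=2s: ALLOW
  req#6 t=2s: DENY
  req#7 t=2s: DENY
  req#8 t=3s: ALLOW
  req#9 t=3s: ALLOW
  req#10 t=3s: DENY
  req#11 t=4s: ALLOW
  req#12 t=4s: ALLOW
  req#13 t=4s: DENY
  req#14 t=5s: ALLOW
  req#15 t=5s: DENY
  req#16 t=6s: ALLOW
  req#17 t=6s: ALLOW

Answer: AAAAADDAADAADADAA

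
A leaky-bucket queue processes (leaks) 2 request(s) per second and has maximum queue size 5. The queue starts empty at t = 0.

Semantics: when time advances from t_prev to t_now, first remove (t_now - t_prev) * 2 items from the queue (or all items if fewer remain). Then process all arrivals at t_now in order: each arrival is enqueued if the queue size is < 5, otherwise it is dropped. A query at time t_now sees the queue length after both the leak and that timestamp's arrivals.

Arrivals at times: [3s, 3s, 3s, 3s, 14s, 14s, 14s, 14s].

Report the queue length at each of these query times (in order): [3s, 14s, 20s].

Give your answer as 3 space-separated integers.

Queue lengths at query times:
  query t=3s: backlog = 4
  query t=14s: backlog = 4
  query t=20s: backlog = 0

Answer: 4 4 0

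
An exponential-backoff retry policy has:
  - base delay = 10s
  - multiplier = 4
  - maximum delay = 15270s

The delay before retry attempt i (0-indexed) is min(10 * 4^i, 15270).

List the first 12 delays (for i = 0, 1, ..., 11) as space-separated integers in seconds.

Computing each delay:
  i=0: min(10*4^0, 15270) = 10
  i=1: min(10*4^1, 15270) = 40
  i=2: min(10*4^2, 15270) = 160
  i=3: min(10*4^3, 15270) = 640
  i=4: min(10*4^4, 15270) = 2560
  i=5: min(10*4^5, 15270) = 10240
  i=6: min(10*4^6, 15270) = 15270
  i=7: min(10*4^7, 15270) = 15270
  i=8: min(10*4^8, 15270) = 15270
  i=9: min(10*4^9, 15270) = 15270
  i=10: min(10*4^10, 15270) = 15270
  i=11: min(10*4^11, 15270) = 15270

Answer: 10 40 160 640 2560 10240 15270 15270 15270 15270 15270 15270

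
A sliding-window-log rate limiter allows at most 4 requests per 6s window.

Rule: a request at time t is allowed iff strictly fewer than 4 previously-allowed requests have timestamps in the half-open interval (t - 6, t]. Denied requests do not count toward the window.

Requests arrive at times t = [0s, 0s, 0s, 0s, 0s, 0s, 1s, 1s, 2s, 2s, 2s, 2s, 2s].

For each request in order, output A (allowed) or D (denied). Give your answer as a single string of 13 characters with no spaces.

Answer: AAAADDDDDDDDD

Derivation:
Tracking allowed requests in the window:
  req#1 t=0s: ALLOW
  req#2 t=0s: ALLOW
  req#3 t=0s: ALLOW
  req#4 t=0s: ALLOW
  req#5 t=0s: DENY
  req#6 t=0s: DENY
  req#7 t=1s: DENY
  req#8 t=1s: DENY
  req#9 t=2s: DENY
  req#10 t=2s: DENY
  req#11 t=2s: DENY
  req#12 t=2s: DENY
  req#13 t=2s: DENY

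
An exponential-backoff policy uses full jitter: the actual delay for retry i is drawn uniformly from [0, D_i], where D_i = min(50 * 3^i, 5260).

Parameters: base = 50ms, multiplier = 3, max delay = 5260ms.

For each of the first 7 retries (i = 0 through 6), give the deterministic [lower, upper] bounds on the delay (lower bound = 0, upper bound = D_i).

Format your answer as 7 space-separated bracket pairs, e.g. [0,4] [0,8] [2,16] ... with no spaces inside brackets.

Answer: [0,50] [0,150] [0,450] [0,1350] [0,4050] [0,5260] [0,5260]

Derivation:
Computing bounds per retry:
  i=0: D_i=min(50*3^0,5260)=50, bounds=[0,50]
  i=1: D_i=min(50*3^1,5260)=150, bounds=[0,150]
  i=2: D_i=min(50*3^2,5260)=450, bounds=[0,450]
  i=3: D_i=min(50*3^3,5260)=1350, bounds=[0,1350]
  i=4: D_i=min(50*3^4,5260)=4050, bounds=[0,4050]
  i=5: D_i=min(50*3^5,5260)=5260, bounds=[0,5260]
  i=6: D_i=min(50*3^6,5260)=5260, bounds=[0,5260]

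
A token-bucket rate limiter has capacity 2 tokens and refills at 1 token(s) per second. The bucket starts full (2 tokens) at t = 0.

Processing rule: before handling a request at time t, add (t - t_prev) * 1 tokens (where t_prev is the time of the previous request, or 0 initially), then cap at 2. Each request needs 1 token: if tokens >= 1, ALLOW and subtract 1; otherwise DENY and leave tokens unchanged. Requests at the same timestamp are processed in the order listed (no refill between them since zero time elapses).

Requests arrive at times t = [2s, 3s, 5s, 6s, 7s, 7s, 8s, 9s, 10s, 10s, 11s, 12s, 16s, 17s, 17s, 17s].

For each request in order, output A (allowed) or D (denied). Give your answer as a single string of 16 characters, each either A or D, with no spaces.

Answer: AAAAAAAAADAAAAAD

Derivation:
Simulating step by step:
  req#1 t=2s: ALLOW
  req#2 t=3s: ALLOW
  req#3 t=5s: ALLOW
  req#4 t=6s: ALLOW
  req#5 t=7s: ALLOW
  req#6 t=7s: ALLOW
  req#7 t=8s: ALLOW
  req#8 t=9s: ALLOW
  req#9 t=10s: ALLOW
  req#10 t=10s: DENY
  req#11 t=11s: ALLOW
  req#12 t=12s: ALLOW
  req#13 t=16s: ALLOW
  req#14 t=17s: ALLOW
  req#15 t=17s: ALLOW
  req#16 t=17s: DENY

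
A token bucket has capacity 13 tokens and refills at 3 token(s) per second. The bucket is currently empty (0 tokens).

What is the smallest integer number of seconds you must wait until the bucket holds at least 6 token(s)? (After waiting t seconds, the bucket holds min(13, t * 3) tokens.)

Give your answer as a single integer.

Need t * 3 >= 6, so t >= 6/3.
Smallest integer t = ceil(6/3) = 2.

Answer: 2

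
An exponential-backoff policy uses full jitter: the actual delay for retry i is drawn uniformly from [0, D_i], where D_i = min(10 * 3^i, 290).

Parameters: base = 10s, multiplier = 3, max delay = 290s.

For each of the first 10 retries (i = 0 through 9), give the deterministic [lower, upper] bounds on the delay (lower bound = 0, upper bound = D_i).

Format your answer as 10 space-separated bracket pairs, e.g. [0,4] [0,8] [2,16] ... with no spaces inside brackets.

Computing bounds per retry:
  i=0: D_i=min(10*3^0,290)=10, bounds=[0,10]
  i=1: D_i=min(10*3^1,290)=30, bounds=[0,30]
  i=2: D_i=min(10*3^2,290)=90, bounds=[0,90]
  i=3: D_i=min(10*3^3,290)=270, bounds=[0,270]
  i=4: D_i=min(10*3^4,290)=290, bounds=[0,290]
  i=5: D_i=min(10*3^5,290)=290, bounds=[0,290]
  i=6: D_i=min(10*3^6,290)=290, bounds=[0,290]
  i=7: D_i=min(10*3^7,290)=290, bounds=[0,290]
  i=8: D_i=min(10*3^8,290)=290, bounds=[0,290]
  i=9: D_i=min(10*3^9,290)=290, bounds=[0,290]

Answer: [0,10] [0,30] [0,90] [0,270] [0,290] [0,290] [0,290] [0,290] [0,290] [0,290]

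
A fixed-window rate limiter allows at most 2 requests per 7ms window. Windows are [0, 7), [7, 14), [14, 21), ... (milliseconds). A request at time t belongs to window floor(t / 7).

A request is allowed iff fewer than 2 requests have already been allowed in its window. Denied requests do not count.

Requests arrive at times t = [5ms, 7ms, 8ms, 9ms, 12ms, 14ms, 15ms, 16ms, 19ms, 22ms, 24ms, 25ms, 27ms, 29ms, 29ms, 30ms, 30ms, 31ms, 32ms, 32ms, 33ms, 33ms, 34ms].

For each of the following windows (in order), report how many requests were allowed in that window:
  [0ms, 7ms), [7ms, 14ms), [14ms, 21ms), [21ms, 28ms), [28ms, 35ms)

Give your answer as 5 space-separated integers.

Processing requests:
  req#1 t=5ms (window 0): ALLOW
  req#2 t=7ms (window 1): ALLOW
  req#3 t=8ms (window 1): ALLOW
  req#4 t=9ms (window 1): DENY
  req#5 t=12ms (window 1): DENY
  req#6 t=14ms (window 2): ALLOW
  req#7 t=15ms (window 2): ALLOW
  req#8 t=16ms (window 2): DENY
  req#9 t=19ms (window 2): DENY
  req#10 t=22ms (window 3): ALLOW
  req#11 t=24ms (window 3): ALLOW
  req#12 t=25ms (window 3): DENY
  req#13 t=27ms (window 3): DENY
  req#14 t=29ms (window 4): ALLOW
  req#15 t=29ms (window 4): ALLOW
  req#16 t=30ms (window 4): DENY
  req#17 t=30ms (window 4): DENY
  req#18 t=31ms (window 4): DENY
  req#19 t=32ms (window 4): DENY
  req#20 t=32ms (window 4): DENY
  req#21 t=33ms (window 4): DENY
  req#22 t=33ms (window 4): DENY
  req#23 t=34ms (window 4): DENY

Allowed counts by window: 1 2 2 2 2

Answer: 1 2 2 2 2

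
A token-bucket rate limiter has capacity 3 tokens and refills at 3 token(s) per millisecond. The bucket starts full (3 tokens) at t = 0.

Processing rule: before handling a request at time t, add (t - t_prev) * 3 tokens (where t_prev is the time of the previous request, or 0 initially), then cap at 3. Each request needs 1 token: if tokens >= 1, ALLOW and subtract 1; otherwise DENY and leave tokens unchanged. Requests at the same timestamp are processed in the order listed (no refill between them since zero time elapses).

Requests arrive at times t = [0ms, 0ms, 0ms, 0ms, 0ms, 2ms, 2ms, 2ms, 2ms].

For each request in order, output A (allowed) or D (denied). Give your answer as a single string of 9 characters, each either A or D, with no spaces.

Simulating step by step:
  req#1 t=0ms: ALLOW
  req#2 t=0ms: ALLOW
  req#3 t=0ms: ALLOW
  req#4 t=0ms: DENY
  req#5 t=0ms: DENY
  req#6 t=2ms: ALLOW
  req#7 t=2ms: ALLOW
  req#8 t=2ms: ALLOW
  req#9 t=2ms: DENY

Answer: AAADDAAAD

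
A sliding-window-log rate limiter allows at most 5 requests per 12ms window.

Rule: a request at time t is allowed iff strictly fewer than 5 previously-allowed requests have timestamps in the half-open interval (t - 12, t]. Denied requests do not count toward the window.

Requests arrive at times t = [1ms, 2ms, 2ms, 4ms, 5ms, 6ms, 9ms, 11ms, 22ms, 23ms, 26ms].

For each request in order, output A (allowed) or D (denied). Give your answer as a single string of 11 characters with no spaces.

Answer: AAAAADDDAAA

Derivation:
Tracking allowed requests in the window:
  req#1 t=1ms: ALLOW
  req#2 t=2ms: ALLOW
  req#3 t=2ms: ALLOW
  req#4 t=4ms: ALLOW
  req#5 t=5ms: ALLOW
  req#6 t=6ms: DENY
  req#7 t=9ms: DENY
  req#8 t=11ms: DENY
  req#9 t=22ms: ALLOW
  req#10 t=23ms: ALLOW
  req#11 t=26ms: ALLOW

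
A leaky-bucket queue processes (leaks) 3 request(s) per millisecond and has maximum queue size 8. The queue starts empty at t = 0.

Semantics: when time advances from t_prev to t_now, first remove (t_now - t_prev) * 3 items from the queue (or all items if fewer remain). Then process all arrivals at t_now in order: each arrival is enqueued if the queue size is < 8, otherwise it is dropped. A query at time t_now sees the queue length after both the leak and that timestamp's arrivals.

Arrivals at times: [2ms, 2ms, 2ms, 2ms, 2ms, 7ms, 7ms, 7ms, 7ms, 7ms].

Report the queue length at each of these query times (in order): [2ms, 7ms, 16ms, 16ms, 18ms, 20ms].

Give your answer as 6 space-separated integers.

Answer: 5 5 0 0 0 0

Derivation:
Queue lengths at query times:
  query t=2ms: backlog = 5
  query t=7ms: backlog = 5
  query t=16ms: backlog = 0
  query t=16ms: backlog = 0
  query t=18ms: backlog = 0
  query t=20ms: backlog = 0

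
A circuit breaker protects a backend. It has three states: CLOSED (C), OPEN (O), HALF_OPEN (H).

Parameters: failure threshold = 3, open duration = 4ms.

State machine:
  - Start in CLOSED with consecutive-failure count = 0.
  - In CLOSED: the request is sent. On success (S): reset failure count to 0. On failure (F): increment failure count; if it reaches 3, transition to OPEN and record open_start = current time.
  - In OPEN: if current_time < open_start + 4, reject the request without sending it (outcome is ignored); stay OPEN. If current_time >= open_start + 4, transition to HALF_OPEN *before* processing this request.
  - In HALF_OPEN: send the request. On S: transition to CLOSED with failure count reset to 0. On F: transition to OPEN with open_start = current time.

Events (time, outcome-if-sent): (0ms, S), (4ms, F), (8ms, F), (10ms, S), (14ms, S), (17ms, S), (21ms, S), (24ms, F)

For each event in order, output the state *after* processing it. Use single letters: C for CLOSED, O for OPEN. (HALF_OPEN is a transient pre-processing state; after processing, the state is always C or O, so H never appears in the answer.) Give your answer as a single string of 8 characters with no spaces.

Answer: CCCCCCCC

Derivation:
State after each event:
  event#1 t=0ms outcome=S: state=CLOSED
  event#2 t=4ms outcome=F: state=CLOSED
  event#3 t=8ms outcome=F: state=CLOSED
  event#4 t=10ms outcome=S: state=CLOSED
  event#5 t=14ms outcome=S: state=CLOSED
  event#6 t=17ms outcome=S: state=CLOSED
  event#7 t=21ms outcome=S: state=CLOSED
  event#8 t=24ms outcome=F: state=CLOSED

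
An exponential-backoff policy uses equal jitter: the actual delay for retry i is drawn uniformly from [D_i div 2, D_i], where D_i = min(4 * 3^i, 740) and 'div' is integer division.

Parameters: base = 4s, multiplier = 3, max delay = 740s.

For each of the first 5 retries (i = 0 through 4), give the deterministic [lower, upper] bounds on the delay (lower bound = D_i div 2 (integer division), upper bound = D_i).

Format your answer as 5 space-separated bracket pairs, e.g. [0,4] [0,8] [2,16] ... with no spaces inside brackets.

Computing bounds per retry:
  i=0: D_i=min(4*3^0,740)=4, bounds=[2,4]
  i=1: D_i=min(4*3^1,740)=12, bounds=[6,12]
  i=2: D_i=min(4*3^2,740)=36, bounds=[18,36]
  i=3: D_i=min(4*3^3,740)=108, bounds=[54,108]
  i=4: D_i=min(4*3^4,740)=324, bounds=[162,324]

Answer: [2,4] [6,12] [18,36] [54,108] [162,324]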